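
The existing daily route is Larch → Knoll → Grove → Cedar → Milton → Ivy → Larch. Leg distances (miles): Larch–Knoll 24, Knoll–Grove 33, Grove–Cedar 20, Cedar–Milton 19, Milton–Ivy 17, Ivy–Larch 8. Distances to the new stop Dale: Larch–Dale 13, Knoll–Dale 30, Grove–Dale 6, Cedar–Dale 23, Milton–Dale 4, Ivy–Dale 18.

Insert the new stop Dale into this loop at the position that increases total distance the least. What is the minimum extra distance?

Adding 3 miles by placing Dale on the Knoll–Grove leg.

Insertion cost between consecutive stops i–j is d(i,Dale) + d(Dale,j) − d(i,j):
  between Larch and Knoll: 13 + 30 − 24 = 19
  between Knoll and Grove: 30 + 6 − 33 = 3
  between Grove and Cedar: 6 + 23 − 20 = 9
  between Cedar and Milton: 23 + 4 − 19 = 8
  between Milton and Ivy: 4 + 18 − 17 = 5
  between Ivy and Larch: 18 + 13 − 8 = 23
Cheapest insertion is between Knoll and Grove, adding 3.
New total = 121 + 3 = 124.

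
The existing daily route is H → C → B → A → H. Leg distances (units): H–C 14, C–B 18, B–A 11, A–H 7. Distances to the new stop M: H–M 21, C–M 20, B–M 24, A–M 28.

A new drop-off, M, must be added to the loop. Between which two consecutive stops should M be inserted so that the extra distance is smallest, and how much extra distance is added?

Adding 26 by placing M on the C–B leg.

Insertion cost between consecutive stops i–j is d(i,M) + d(M,j) − d(i,j):
  between H and C: 21 + 20 − 14 = 27
  between C and B: 20 + 24 − 18 = 26
  between B and A: 24 + 28 − 11 = 41
  between A and H: 28 + 21 − 7 = 42
Cheapest insertion is between C and B, adding 26.
New total = 50 + 26 = 76.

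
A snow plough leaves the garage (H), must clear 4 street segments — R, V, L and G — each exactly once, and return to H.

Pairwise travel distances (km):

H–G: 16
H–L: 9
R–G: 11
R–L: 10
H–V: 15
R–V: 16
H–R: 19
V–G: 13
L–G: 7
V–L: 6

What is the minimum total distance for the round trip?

Minimum total distance: 58 km.

With 4 stops there are 4!/2 = 12 distinct round trips (a route and its reverse cost the same).
H - R - V - L - G - H: 19+16+6+7+16 = 64
H - R - V - G - L - H: 19+16+13+7+9 = 64
H - R - L - V - G - H: 19+10+6+13+16 = 64
H - R - L - G - V - H: 19+10+7+13+15 = 64
H - R - G - V - L - H: 19+11+13+6+9 = 58
H - R - G - L - V - H: 19+11+7+6+15 = 58
H - V - R - L - G - H: 15+16+10+7+16 = 64
H - V - R - G - L - H: 15+16+11+7+9 = 58
H - V - L - R - G - H: 15+6+10+11+16 = 58
H - V - G - R - L - H: 15+13+11+10+9 = 58
H - L - R - V - G - H: 9+10+16+13+16 = 64
H - L - V - R - G - H: 9+6+16+11+16 = 58
The minimum is 58.
One optimal route: H → R → G → V → L → H (or its reverse).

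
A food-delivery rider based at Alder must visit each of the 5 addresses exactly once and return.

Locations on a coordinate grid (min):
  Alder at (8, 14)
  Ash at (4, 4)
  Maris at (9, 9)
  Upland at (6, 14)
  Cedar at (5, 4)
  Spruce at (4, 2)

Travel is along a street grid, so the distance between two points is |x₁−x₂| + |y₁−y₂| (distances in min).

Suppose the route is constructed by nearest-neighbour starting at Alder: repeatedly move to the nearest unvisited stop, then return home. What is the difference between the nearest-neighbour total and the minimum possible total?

The nearest-neighbour route is 4 min longer than optimal.

From Alder: Upland=2, Maris=6, Cedar=13, Ash=14, Spruce=16 → choose Upland (2).
From Upland: Maris=8, Cedar=11, Ash=12, Spruce=14 → choose Maris (8).
From Maris: Cedar=9, Ash=10, Spruce=12 → choose Cedar (9).
From Cedar: Ash=1, Spruce=3 → choose Ash (1).
From Ash: Spruce=2 → choose Spruce (2).
NN route Alder → Upland → Maris → Cedar → Ash → Spruce → Alder costs 38.
Optimal: Alder → Maris → Ash → Spruce → Cedar → Upland → Alder costs 34 (by enumerating all 60 distinct tours).
Excess = 38 − 34 = 4.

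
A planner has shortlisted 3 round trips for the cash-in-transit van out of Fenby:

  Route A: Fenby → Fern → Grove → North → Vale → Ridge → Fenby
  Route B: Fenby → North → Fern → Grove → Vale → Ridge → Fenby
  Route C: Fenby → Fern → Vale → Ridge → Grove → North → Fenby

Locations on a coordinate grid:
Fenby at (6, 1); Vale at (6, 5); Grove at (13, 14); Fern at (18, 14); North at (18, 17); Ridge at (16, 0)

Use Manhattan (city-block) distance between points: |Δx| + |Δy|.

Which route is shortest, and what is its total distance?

Shortest is Route B, total 78.

Route A: 25 + 5 + 8 + 24 + 15 + 11 = 88
Route B: 28 + 3 + 5 + 16 + 15 + 11 = 78
Route C: 25 + 21 + 15 + 17 + 8 + 28 = 114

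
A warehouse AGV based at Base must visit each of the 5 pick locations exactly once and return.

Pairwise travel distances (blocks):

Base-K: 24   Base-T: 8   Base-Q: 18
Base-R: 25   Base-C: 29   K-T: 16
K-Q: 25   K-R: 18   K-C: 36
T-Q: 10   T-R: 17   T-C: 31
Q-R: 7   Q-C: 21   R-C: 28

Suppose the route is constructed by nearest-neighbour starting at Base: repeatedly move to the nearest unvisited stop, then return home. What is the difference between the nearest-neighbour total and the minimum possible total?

From Base: T=8, Q=18, K=24, R=25, C=29 → choose T (8).
From T: Q=10, K=16, R=17, C=31 → choose Q (10).
From Q: R=7, C=21, K=25 → choose R (7).
From R: K=18, C=28 → choose K (18).
From K: C=36 → choose C (36).
NN route Base → T → Q → R → K → C → Base costs 108.
Optimal: Base → T → K → R → Q → C → Base costs 99 (by enumerating all 60 distinct tours).
Excess = 108 − 99 = 9.

9 blocks longer than the optimal tour.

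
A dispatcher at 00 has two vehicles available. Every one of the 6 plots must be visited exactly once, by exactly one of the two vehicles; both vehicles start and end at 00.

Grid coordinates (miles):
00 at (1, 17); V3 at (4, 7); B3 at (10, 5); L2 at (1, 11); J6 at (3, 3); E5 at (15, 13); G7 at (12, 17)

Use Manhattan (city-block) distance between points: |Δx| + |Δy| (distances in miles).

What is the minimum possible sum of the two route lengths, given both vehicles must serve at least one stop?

Try each way of splitting the stops between the two vehicles (each non-empty) and, for each split, find the best tour for each vehicle:
  {V3} + {B3, L2, J6, E5, G7}: 26 + 56 = 82
  {B3} + {V3, L2, J6, E5, G7}: 42 + 56 = 98
  {V3, B3} + {L2, J6, E5, G7}: 42 + 56 = 98
  {L2} + {V3, B3, J6, E5, G7}: 12 + 58 = 70
  {V3, L2} + {B3, J6, E5, G7}: 26 + 56 = 82
  {B3, L2} + {V3, J6, E5, G7}: 42 + 56 = 98
  … (31 splits in total)
Best: vehicle 1 00 → L2 → 00 = 12; vehicle 2 00 → V3 → J6 → B3 → E5 → G7 → 00 = 58; combined 70.

70 miles — the smallest possible combined total.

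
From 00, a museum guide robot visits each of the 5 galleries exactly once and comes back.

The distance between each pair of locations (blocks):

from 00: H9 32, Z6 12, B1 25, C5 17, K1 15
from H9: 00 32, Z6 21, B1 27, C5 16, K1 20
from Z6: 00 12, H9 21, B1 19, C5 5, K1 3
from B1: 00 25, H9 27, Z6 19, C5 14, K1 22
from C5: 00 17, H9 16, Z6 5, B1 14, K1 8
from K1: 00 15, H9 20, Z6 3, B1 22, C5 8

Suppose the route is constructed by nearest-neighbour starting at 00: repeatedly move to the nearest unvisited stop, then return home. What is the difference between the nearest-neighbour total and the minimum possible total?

From 00: Z6=12, K1=15, C5=17, B1=25, H9=32 → choose Z6 (12).
From Z6: K1=3, C5=5, B1=19, H9=21 → choose K1 (3).
From K1: C5=8, H9=20, B1=22 → choose C5 (8).
From C5: B1=14, H9=16 → choose B1 (14).
From B1: H9=27 → choose H9 (27).
NN route 00 → Z6 → K1 → C5 → B1 → H9 → 00 costs 96.
Optimal: 00 → Z6 → K1 → H9 → C5 → B1 → 00 costs 90 (by enumerating all 60 distinct tours).
Excess = 96 − 90 = 6.

The nearest-neighbour route is 6 blocks longer than optimal.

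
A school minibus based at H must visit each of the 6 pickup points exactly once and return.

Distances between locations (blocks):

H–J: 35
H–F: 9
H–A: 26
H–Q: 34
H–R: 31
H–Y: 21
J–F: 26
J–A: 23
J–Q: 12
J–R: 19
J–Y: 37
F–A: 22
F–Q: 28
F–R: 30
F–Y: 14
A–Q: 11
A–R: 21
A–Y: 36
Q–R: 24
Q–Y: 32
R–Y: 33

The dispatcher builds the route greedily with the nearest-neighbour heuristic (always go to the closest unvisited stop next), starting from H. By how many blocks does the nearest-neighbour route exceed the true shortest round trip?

From H: F=9, Y=21, A=26, R=31, Q=34, J=35 → choose F (9).
From F: Y=14, A=22, J=26, Q=28, R=30 → choose Y (14).
From Y: Q=32, R=33, A=36, J=37 → choose Q (32).
From Q: A=11, J=12, R=24 → choose A (11).
From A: R=21, J=23 → choose R (21).
From R: J=19 → choose J (19).
NN route H → F → Y → Q → A → R → J → H costs 141.
Optimal: H → F → Y → R → J → Q → A → H costs 124 (by enumerating all 360 distinct tours).
Excess = 141 − 124 = 17.

Excess over optimum: 17 blocks.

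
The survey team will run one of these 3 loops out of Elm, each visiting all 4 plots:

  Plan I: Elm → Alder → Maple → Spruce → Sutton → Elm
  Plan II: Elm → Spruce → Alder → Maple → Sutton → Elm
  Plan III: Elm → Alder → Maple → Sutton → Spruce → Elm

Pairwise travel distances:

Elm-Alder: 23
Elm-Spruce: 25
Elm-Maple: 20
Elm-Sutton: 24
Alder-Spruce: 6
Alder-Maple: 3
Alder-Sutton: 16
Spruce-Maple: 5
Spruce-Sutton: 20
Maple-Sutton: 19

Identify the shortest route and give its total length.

Shortest is Plan I, total 75.

Plan I: 23 + 3 + 5 + 20 + 24 = 75
Plan II: 25 + 6 + 3 + 19 + 24 = 77
Plan III: 23 + 3 + 19 + 20 + 25 = 90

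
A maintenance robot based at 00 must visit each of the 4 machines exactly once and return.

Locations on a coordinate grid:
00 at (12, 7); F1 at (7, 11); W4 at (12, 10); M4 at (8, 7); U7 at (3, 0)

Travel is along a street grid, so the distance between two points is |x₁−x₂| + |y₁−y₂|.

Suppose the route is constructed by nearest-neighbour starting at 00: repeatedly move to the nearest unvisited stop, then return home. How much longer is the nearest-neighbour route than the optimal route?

From 00: W4=3, M4=4, F1=9, U7=16 → choose W4 (3).
From W4: F1=6, M4=7, U7=19 → choose F1 (6).
From F1: M4=5, U7=15 → choose M4 (5).
From M4: U7=12 → choose U7 (12).
NN route 00 → W4 → F1 → M4 → U7 → 00 costs 42.
Optimal: 00 → W4 → F1 → U7 → M4 → 00 costs 40 (by enumerating all 12 distinct tours).
Excess = 42 − 40 = 2.

2 longer than the optimal tour.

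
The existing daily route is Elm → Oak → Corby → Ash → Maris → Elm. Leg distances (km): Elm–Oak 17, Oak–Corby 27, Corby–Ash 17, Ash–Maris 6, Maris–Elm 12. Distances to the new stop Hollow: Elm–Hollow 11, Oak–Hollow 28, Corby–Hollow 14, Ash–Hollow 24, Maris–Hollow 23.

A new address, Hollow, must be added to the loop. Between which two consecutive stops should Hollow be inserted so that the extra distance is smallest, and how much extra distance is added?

Insertion cost between consecutive stops i–j is d(i,Hollow) + d(Hollow,j) − d(i,j):
  between Elm and Oak: 11 + 28 − 17 = 22
  between Oak and Corby: 28 + 14 − 27 = 15
  between Corby and Ash: 14 + 24 − 17 = 21
  between Ash and Maris: 24 + 23 − 6 = 41
  between Maris and Elm: 23 + 11 − 12 = 22
Cheapest insertion is between Oak and Corby, adding 15.
New total = 79 + 15 = 94.

Adding 15 km by placing Hollow on the Oak–Corby leg.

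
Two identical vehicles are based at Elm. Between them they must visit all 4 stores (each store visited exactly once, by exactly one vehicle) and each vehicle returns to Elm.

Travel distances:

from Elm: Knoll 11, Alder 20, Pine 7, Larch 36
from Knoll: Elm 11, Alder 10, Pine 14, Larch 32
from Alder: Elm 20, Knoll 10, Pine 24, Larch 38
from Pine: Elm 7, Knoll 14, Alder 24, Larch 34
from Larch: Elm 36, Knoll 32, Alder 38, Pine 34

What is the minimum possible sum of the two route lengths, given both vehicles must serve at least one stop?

109 — the smallest possible combined total.

Check every non-empty split of the stops between the two vehicles; for each half take its own optimal tour:
  {Knoll} + {Alder, Pine, Larch}: 22 + 99 = 121
  {Alder} + {Knoll, Pine, Larch}: 40 + 84 = 124
  {Knoll, Alder} + {Pine, Larch}: 41 + 77 = 118
  {Pine} + {Knoll, Alder, Larch}: 14 + 95 = 109
  {Knoll, Pine} + {Alder, Larch}: 32 + 94 = 126
  {Alder, Pine} + {Knoll, Larch}: 51 + 79 = 130
  … (7 splits in total)
Best: vehicle 1 Elm → Pine → Elm = 14; vehicle 2 Elm → Knoll → Alder → Larch → Elm = 95; combined 109.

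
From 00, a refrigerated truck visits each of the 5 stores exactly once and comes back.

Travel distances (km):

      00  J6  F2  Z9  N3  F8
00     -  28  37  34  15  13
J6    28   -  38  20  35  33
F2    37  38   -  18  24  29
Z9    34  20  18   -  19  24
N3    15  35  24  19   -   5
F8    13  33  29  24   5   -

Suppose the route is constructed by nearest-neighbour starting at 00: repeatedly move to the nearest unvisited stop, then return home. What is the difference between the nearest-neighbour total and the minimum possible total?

13 km longer than the optimal tour.

00: F8=13, N3=15, J6=28, Z9=34, F2=37 ⇒ F8
F8: N3=5, Z9=24, F2=29, J6=33 ⇒ N3
N3: Z9=19, F2=24, J6=35 ⇒ Z9
Z9: F2=18, J6=20 ⇒ F2
F2: J6=38 ⇒ J6
NN route 00 → F8 → N3 → Z9 → F2 → J6 → 00 costs 121.
Optimal: 00 → J6 → Z9 → F2 → N3 → F8 → 00 costs 108 (by enumerating all 60 distinct tours).
Excess = 121 − 108 = 13.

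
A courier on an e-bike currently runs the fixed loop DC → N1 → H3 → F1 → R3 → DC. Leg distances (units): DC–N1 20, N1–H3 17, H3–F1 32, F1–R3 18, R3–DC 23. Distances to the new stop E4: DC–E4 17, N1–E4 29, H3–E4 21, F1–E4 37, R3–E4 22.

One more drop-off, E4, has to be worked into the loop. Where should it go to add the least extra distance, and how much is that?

Insertion cost between consecutive stops i–j is d(i,E4) + d(E4,j) − d(i,j):
  between DC and N1: 17 + 29 − 20 = 26
  between N1 and H3: 29 + 21 − 17 = 33
  between H3 and F1: 21 + 37 − 32 = 26
  between F1 and R3: 37 + 22 − 18 = 41
  between R3 and DC: 22 + 17 − 23 = 16
Cheapest insertion is between R3 and DC, adding 16.
New total = 110 + 16 = 126.

Adding 16 by placing E4 on the R3–DC leg.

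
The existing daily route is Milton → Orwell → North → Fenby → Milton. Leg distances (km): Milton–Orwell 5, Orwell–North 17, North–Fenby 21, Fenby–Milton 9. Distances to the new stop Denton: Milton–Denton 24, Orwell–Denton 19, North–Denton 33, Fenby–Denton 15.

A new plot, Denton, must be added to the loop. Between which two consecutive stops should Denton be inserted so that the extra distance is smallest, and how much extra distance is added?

+27 km — insert Denton between North and Fenby.

Insertion cost between consecutive stops i–j is d(i,Denton) + d(Denton,j) − d(i,j):
  between Milton and Orwell: 24 + 19 − 5 = 38
  between Orwell and North: 19 + 33 − 17 = 35
  between North and Fenby: 33 + 15 − 21 = 27
  between Fenby and Milton: 15 + 24 − 9 = 30
Cheapest insertion is between North and Fenby, adding 27.
New total = 52 + 27 = 79.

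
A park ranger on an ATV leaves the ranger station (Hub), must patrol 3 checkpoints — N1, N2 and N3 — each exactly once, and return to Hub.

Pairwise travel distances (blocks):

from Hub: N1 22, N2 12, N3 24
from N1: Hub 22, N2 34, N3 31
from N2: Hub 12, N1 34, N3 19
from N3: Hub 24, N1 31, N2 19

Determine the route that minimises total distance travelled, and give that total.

There are 3 distinct closed tours to check (reversals are equivalent).
Hub-N1-N2-N3-Hub: 22+34+19+24 = 99
Hub-N1-N3-N2-Hub: 22+31+19+12 = 84
Hub-N2-N1-N3-Hub: 12+34+31+24 = 101
The minimum is 84.
One optimal route: Hub → N1 → N3 → N2 → Hub (or its reverse).

84 blocks — the shortest possible round trip.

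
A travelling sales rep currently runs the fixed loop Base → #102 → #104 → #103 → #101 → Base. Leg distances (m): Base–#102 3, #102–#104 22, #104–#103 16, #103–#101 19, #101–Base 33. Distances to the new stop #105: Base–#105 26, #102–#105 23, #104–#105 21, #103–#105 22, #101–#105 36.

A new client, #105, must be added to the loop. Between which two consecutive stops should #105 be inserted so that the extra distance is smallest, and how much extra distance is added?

Adding 22 m by placing #105 on the #102–#104 leg.

Insertion cost between consecutive stops i–j is d(i,#105) + d(#105,j) − d(i,j):
  between Base and #102: 26 + 23 − 3 = 46
  between #102 and #104: 23 + 21 − 22 = 22
  between #104 and #103: 21 + 22 − 16 = 27
  between #103 and #101: 22 + 36 − 19 = 39
  between #101 and Base: 36 + 26 − 33 = 29
Cheapest insertion is between #102 and #104, adding 22.
New total = 93 + 22 = 115.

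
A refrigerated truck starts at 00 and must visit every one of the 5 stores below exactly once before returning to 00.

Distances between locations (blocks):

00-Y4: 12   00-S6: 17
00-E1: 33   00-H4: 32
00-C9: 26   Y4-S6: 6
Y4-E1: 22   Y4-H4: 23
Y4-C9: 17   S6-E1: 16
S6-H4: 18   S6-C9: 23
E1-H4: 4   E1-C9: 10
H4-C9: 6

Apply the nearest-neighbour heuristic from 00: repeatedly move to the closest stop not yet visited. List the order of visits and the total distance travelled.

Total distance 70 blocks via the nearest-neighbour route 00 → Y4 → S6 → E1 → H4 → C9 → 00.

At 00 the remaining stops are Y4 12, S6 17, C9 26, H4 32, E1 33; go to Y4.
At Y4 the remaining stops are S6 6, C9 17, E1 22, H4 23; go to S6.
At S6 the remaining stops are E1 16, H4 18, C9 23; go to E1.
At E1 the remaining stops are H4 4, C9 10; go to H4.
At H4 the remaining stops are C9 6; go to C9.
Return C9→00: 26.
Total = 12 + 6 + 16 + 4 + 6 + 26 = 70.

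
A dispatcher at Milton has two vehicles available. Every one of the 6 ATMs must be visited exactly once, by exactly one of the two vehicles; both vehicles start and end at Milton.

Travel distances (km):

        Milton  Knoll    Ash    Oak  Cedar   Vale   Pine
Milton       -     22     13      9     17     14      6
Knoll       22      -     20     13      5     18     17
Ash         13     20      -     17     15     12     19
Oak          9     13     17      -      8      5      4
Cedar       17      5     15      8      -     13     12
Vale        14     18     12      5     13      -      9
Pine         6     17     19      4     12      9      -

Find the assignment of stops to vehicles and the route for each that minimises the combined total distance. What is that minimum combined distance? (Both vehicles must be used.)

Try each way of splitting the stops between the two vehicles (each non-empty) and, for each split, find the best tour for each vehicle:
  {Knoll} + {Ash, Oak, Cedar, Vale, Pine}: 44 + 56 = 100
  {Ash} + {Knoll, Oak, Cedar, Vale, Pine}: 26 + 55 = 81
  {Knoll, Ash} + {Oak, Cedar, Vale, Pine}: 55 + 45 = 100
  {Oak} + {Knoll, Ash, Cedar, Vale, Pine}: 18 + 66 = 84
  {Knoll, Oak} + {Ash, Cedar, Vale, Pine}: 44 + 56 = 100
  {Ash, Oak} + {Knoll, Cedar, Vale, Pine}: 39 + 55 = 94
  … (31 splits in total)
  {Knoll, Ash, Oak, Cedar, Vale} + {Pine}: 65 + 12 = 77  ← best
Best: vehicle 1 Milton → Knoll → Cedar → Oak → Vale → Ash → Milton = 65; vehicle 2 Milton → Pine → Milton = 12; combined 77.

77 km — the smallest possible combined total.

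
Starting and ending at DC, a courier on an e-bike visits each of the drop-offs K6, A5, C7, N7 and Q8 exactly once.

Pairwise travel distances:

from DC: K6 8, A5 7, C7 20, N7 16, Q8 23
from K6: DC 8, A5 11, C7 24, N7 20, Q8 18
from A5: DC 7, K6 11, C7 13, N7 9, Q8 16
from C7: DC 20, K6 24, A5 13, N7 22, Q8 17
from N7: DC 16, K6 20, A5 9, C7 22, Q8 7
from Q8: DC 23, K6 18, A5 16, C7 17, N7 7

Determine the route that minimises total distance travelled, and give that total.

With 5 stops there are 5!/2 = 60 distinct round trips (a route and its reverse cost the same).
DC→K6→A5→C7→N7→Q8→DC: 8+11+13+22+7+23 = 84
DC→K6→A5→C7→Q8→N7→DC: 8+11+13+17+7+16 = 72
DC→K6→A5→N7→C7→Q8→DC: 8+11+9+22+17+23 = 90
DC→K6→A5→N7→Q8→C7→DC: 8+11+9+7+17+20 = 72
DC→K6→A5→Q8→C7→N7→DC: 8+11+16+17+22+16 = 90
DC→K6→A5→Q8→N7→C7→DC: 8+11+16+7+22+20 = 84
DC→K6→C7→A5→N7→Q8→DC: 8+24+13+9+7+23 = 84
DC→K6→C7→A5→Q8→N7→DC: 8+24+13+16+7+16 = 84
DC→K6→C7→N7→A5→Q8→DC: 8+24+22+9+16+23 = 102
DC→K6→C7→N7→Q8→A5→DC: 8+24+22+7+16+7 = 84
DC→K6→C7→Q8→A5→N7→DC: 8+24+17+16+9+16 = 90
DC→K6→C7→Q8→N7→A5→DC: 8+24+17+7+9+7 = 72
DC→K6→N7→A5→C7→Q8→DC: 8+20+9+13+17+23 = 90
DC→K6→N7→A5→Q8→C7→DC: 8+20+9+16+17+20 = 90
… (46 more)
The minimum is 72.
One optimal route: DC → K6 → A5 → C7 → Q8 → N7 → DC (or its reverse).

Shortest round trip = 72.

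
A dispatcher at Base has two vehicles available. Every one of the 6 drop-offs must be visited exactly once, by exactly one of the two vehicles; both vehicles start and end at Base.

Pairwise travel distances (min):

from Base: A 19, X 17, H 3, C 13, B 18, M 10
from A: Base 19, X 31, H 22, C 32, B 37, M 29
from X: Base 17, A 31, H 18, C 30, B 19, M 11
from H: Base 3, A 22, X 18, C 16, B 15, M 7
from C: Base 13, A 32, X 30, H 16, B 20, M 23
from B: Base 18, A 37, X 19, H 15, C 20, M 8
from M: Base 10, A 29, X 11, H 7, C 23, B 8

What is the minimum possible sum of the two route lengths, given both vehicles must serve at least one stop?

108 min — the smallest possible combined total.

There are 2^5 − 1 = 31 ways to divide the 6 stops into two non-empty groups. For each, the best each vehicle can do is its own shortest tour through its group:
  {A} + {X, H, C, B, M}: 38 + 73 = 111
  {X} + {A, H, C, B, M}: 34 + 89 = 123
  {A, X} + {H, C, B, M}: 67 + 51 = 118
  {H} + {A, X, C, B, M}: 6 + 102 = 108
  {A, H} + {X, C, B, M}: 44 + 69 = 113
  {X, H} + {A, C, B, M}: 38 + 89 = 127
  … (31 splits in total)
Best: vehicle 1 Base → H → Base = 6; vehicle 2 Base → A → X → M → B → C → Base = 102; combined 108.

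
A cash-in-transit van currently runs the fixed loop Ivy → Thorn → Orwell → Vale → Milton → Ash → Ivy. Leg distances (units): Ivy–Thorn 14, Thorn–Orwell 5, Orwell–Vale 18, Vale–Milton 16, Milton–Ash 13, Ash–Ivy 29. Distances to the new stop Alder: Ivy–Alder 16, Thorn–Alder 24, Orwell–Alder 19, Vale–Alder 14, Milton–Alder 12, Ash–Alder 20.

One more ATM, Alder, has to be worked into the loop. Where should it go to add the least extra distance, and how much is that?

Insertion cost between consecutive stops i–j is d(i,Alder) + d(Alder,j) − d(i,j):
  between Ivy and Thorn: 16 + 24 − 14 = 26
  between Thorn and Orwell: 24 + 19 − 5 = 38
  between Orwell and Vale: 19 + 14 − 18 = 15
  between Vale and Milton: 14 + 12 − 16 = 10
  between Milton and Ash: 12 + 20 − 13 = 19
  between Ash and Ivy: 20 + 16 − 29 = 7
Cheapest insertion is between Ash and Ivy, adding 7.
New total = 95 + 7 = 102.

Adding 7 by placing Alder on the Ash–Ivy leg.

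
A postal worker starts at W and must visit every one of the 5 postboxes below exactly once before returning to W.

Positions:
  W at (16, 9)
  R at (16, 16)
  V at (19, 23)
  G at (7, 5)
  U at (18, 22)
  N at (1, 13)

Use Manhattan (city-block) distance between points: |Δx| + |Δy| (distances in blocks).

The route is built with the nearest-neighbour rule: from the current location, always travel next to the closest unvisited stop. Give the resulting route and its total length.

W → [R:7 / G:13 / U:15 / V:17 / N:19] → R (7)
R → [U:8 / V:10 / N:18 / G:20] → U (8)
U → [V:2 / N:26 / G:28] → V (2)
V → [N:28 / G:30] → N (28)
N → [G:14] → G (14)
Return G→W: 13.
Total = 7 + 8 + 2 + 28 + 14 + 13 = 72.

Total distance 72 blocks via the nearest-neighbour route W → R → U → V → N → G → W.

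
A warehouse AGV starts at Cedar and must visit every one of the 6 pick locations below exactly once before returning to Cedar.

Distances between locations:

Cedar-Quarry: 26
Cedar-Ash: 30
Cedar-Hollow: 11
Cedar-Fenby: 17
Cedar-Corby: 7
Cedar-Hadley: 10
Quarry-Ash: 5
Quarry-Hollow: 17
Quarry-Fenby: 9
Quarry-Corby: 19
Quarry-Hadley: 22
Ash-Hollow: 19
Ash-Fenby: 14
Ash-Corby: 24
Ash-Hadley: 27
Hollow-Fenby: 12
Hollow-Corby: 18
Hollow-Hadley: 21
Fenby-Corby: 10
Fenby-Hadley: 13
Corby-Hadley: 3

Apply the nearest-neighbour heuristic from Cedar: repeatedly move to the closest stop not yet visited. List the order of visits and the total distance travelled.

Nearest-neighbour total = 67; route Cedar → Corby → Hadley → Fenby → Quarry → Ash → Hollow → Cedar.

Cedar → [Corby:7 / Hadley:10 / Hollow:11 / Fenby:17 / Quarry:26 / Ash:30] → Corby (7)
Corby → [Hadley:3 / Fenby:10 / Hollow:18 / Quarry:19 / Ash:24] → Hadley (3)
Hadley → [Fenby:13 / Hollow:21 / Quarry:22 / Ash:27] → Fenby (13)
Fenby → [Quarry:9 / Hollow:12 / Ash:14] → Quarry (9)
Quarry → [Ash:5 / Hollow:17] → Ash (5)
Ash → [Hollow:19] → Hollow (19)
Return Hollow→Cedar: 11.
Total = 7 + 3 + 13 + 9 + 5 + 19 + 11 = 67.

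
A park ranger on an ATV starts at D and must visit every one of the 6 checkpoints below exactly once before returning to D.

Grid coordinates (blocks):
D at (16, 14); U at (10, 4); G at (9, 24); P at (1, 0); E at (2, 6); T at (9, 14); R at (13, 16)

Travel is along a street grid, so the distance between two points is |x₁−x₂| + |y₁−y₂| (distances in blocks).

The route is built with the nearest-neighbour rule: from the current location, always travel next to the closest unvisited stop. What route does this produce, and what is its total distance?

Nearest-neighbour total = 88 blocks; route D → R → T → G → U → E → P → D.

D → [R:5 / T:7 / U:16 / G:17 / E:22 / P:29] → R (5)
R → [T:6 / G:12 / U:15 / E:21 / P:28] → T (6)
T → [G:10 / U:11 / E:15 / P:22] → G (10)
G → [U:21 / E:25 / P:32] → U (21)
U → [E:10 / P:13] → E (10)
E → [P:7] → P (7)
Return P→D: 29.
Total = 5 + 6 + 10 + 21 + 10 + 7 + 29 = 88.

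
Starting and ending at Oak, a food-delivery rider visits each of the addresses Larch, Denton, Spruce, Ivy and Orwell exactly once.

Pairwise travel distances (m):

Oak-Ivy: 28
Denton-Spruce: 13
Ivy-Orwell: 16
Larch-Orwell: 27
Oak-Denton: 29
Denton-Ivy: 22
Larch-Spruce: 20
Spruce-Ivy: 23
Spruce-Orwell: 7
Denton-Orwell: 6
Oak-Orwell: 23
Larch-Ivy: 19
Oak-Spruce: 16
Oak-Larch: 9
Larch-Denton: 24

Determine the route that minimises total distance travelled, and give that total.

There are 60 distinct closed tours to check (reversals are equivalent).
Oak→Larch→Denton→Spruce→Ivy→Orwell→Oak: 9+24+13+23+16+23 = 108
Oak→Larch→Denton→Spruce→Orwell→Ivy→Oak: 9+24+13+7+16+28 = 97
Oak→Larch→Denton→Ivy→Spruce→Orwell→Oak: 9+24+22+23+7+23 = 108
Oak→Larch→Denton→Ivy→Orwell→Spruce→Oak: 9+24+22+16+7+16 = 94
Oak→Larch→Denton→Orwell→Spruce→Ivy→Oak: 9+24+6+7+23+28 = 97
Oak→Larch→Denton→Orwell→Ivy→Spruce→Oak: 9+24+6+16+23+16 = 94
Oak→Larch→Spruce→Denton→Ivy→Orwell→Oak: 9+20+13+22+16+23 = 103
Oak→Larch→Spruce→Denton→Orwell→Ivy→Oak: 9+20+13+6+16+28 = 92
Oak→Larch→Spruce→Ivy→Denton→Orwell→Oak: 9+20+23+22+6+23 = 103
Oak→Larch→Spruce→Ivy→Orwell→Denton→Oak: 9+20+23+16+6+29 = 103
Oak→Larch→Spruce→Orwell→Denton→Ivy→Oak: 9+20+7+6+22+28 = 92
Oak→Larch→Spruce→Orwell→Ivy→Denton→Oak: 9+20+7+16+22+29 = 103
Oak→Larch→Ivy→Denton→Spruce→Orwell→Oak: 9+19+22+13+7+23 = 93
Oak→Larch→Ivy→Denton→Orwell→Spruce→Oak: 9+19+22+6+7+16 = 79
… (46 more)
The minimum is 79.
One optimal route: Oak → Larch → Ivy → Denton → Orwell → Spruce → Oak (or its reverse).

79 m — the shortest possible round trip.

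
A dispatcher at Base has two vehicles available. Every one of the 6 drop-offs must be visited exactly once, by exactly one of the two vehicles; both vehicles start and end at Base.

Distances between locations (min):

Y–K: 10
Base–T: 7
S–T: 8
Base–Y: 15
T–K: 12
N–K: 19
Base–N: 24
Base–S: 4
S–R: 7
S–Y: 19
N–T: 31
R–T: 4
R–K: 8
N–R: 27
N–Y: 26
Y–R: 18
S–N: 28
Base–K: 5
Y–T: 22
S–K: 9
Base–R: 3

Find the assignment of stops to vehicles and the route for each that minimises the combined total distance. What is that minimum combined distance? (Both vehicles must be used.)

There are 2^5 − 1 = 31 ways to divide the 6 stops into two non-empty groups. For each, the best each vehicle can do is its own shortest tour through its group:
  {S} + {N, Y, R, T, K}: 8 + 79 = 87
  {N} + {S, Y, R, T, K}: 48 + 49 = 97
  {S, N} + {Y, R, T, K}: 56 + 44 = 100
  {Y} + {S, N, R, T, K}: 30 + 67 = 97
  {S, Y} + {N, R, T, K}: 38 + 62 = 100
  {N, Y} + {S, R, T, K}: 65 + 29 = 94
  … (31 splits in total)
  {S, R, T} + {N, Y, K}: 19 + 65 = 84  ← best
Best: vehicle 1 Base → S → T → R → Base = 19; vehicle 2 Base → N → Y → K → Base = 65; combined 84.

Minimum combined distance: 84 min.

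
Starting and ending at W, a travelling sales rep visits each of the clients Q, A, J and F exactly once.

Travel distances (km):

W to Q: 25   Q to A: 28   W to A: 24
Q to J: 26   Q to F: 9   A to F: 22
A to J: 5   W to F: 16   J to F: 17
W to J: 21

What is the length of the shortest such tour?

W - Q - A - J - F - W: 25+28+5+17+16 = 91
W - Q - A - F - J - W: 25+28+22+17+21 = 113
W - Q - J - A - F - W: 25+26+5+22+16 = 94
W - Q - J - F - A - W: 25+26+17+22+24 = 114
W - Q - F - A - J - W: 25+9+22+5+21 = 82
W - Q - F - J - A - W: 25+9+17+5+24 = 80
W - A - Q - J - F - W: 24+28+26+17+16 = 111
W - A - Q - F - J - W: 24+28+9+17+21 = 99
W - A - J - Q - F - W: 24+5+26+9+16 = 80
W - A - F - Q - J - W: 24+22+9+26+21 = 102
W - J - Q - A - F - W: 21+26+28+22+16 = 113
W - J - A - Q - F - W: 21+5+28+9+16 = 79
The minimum is 79.
One optimal route: W → J → A → Q → F → W (or its reverse).

Minimum total distance: 79 km.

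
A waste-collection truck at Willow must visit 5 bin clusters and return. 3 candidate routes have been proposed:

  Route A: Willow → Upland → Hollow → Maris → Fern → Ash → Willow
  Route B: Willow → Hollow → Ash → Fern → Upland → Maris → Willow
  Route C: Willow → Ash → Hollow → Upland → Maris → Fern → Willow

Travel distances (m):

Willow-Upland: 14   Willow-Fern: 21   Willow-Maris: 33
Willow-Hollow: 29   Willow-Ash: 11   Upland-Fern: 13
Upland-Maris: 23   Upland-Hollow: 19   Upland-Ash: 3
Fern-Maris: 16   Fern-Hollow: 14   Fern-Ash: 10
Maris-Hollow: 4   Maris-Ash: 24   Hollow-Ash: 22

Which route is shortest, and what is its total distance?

74 m — Route A is the shortest.

Route A: 14 + 19 + 4 + 16 + 10 + 11 = 74
Route B: 29 + 22 + 10 + 13 + 23 + 33 = 130
Route C: 11 + 22 + 19 + 23 + 16 + 21 = 112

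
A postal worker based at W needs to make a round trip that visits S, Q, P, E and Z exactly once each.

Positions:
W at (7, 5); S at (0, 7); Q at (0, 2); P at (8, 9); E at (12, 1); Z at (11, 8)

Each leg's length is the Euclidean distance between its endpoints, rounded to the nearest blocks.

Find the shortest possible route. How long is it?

Shortest round trip = 37 blocks.

With 5 stops there are 5!/2 = 60 distinct round trips (a route and its reverse cost the same).
W→S→Q→P→E→Z→W: 7+5+11+9+7+5 = 44
W→S→Q→P→Z→E→W: 7+5+11+3+7+6 = 39
W→S→Q→E→P→Z→W: 7+5+12+9+3+5 = 41
W→S→Q→E→Z→P→W: 7+5+12+7+3+4 = 38
W→S→Q→Z→P→E→W: 7+5+13+3+9+6 = 43
W→S→Q→Z→E→P→W: 7+5+13+7+9+4 = 45
W→S→P→Q→E→Z→W: 7+8+11+12+7+5 = 50
W→S→P→Q→Z→E→W: 7+8+11+13+7+6 = 52
W→S→P→E→Q→Z→W: 7+8+9+12+13+5 = 54
W→S→P→E→Z→Q→W: 7+8+9+7+13+8 = 52
W→S→P→Z→Q→E→W: 7+8+3+13+12+6 = 49
W→S→P→Z→E→Q→W: 7+8+3+7+12+8 = 45
W→S→E→Q→P→Z→W: 7+13+12+11+3+5 = 51
W→S→E→Q→Z→P→W: 7+13+12+13+3+4 = 52
… (46 more)
W→Q→S→P→Z→E→W: 8+5+8+3+7+6 = 37  ← best
The minimum is 37.
One optimal route: W → Q → S → P → Z → E → W (or its reverse).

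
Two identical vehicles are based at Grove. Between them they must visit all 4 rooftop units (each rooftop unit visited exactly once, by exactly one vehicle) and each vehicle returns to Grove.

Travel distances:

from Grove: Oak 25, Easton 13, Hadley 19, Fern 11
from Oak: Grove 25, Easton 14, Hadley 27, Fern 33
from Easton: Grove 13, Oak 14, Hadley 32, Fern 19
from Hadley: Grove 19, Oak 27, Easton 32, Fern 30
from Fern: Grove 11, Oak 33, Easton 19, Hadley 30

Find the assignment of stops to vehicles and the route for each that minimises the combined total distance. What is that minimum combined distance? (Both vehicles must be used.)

Minimum combined distance: 95.

There are 2^3 − 1 = 7 ways to divide the 4 stops into two non-empty groups. For each, the best each vehicle can do is its own shortest tour through its group:
  {Oak} + {Easton, Hadley, Fern}: 50 + 81 = 131
  {Easton} + {Oak, Hadley, Fern}: 26 + 90 = 116
  {Oak, Easton} + {Hadley, Fern}: 52 + 60 = 112
  {Hadley} + {Oak, Easton, Fern}: 38 + 69 = 107
  {Oak, Hadley} + {Easton, Fern}: 71 + 43 = 114
  {Easton, Hadley} + {Oak, Fern}: 64 + 69 = 133
  … (7 splits in total)
  {Oak, Easton, Hadley} + {Fern}: 73 + 22 = 95  ← best
Best: vehicle 1 Grove → Easton → Oak → Hadley → Grove = 73; vehicle 2 Grove → Fern → Grove = 22; combined 95.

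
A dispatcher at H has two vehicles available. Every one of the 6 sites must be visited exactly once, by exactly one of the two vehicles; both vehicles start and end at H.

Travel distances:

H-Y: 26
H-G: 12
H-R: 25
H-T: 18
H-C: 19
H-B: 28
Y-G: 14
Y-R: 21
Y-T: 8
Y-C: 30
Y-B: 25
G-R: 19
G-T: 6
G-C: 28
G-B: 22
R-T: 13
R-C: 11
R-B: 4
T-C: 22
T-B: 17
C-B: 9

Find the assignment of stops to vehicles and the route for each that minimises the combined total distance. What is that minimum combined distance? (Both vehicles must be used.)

Minimum combined distance: 103.

Try each way of splitting the stops between the two vehicles (each non-empty) and, for each split, find the best tour for each vehicle:
  {Y} + {G, R, T, C, B}: 52 + 63 = 115
  {G} + {Y, R, T, C, B}: 24 + 79 = 103
  {Y, G} + {R, T, C, B}: 52 + 63 = 115
  {R} + {Y, G, T, C, B}: 50 + 79 = 129
  {Y, R} + {G, T, C, B}: 72 + 63 = 135
  {G, R} + {Y, T, C, B}: 56 + 79 = 135
  … (31 splits in total)
Best: vehicle 1 H → G → H = 24; vehicle 2 H → Y → T → R → B → C → H = 79; combined 103.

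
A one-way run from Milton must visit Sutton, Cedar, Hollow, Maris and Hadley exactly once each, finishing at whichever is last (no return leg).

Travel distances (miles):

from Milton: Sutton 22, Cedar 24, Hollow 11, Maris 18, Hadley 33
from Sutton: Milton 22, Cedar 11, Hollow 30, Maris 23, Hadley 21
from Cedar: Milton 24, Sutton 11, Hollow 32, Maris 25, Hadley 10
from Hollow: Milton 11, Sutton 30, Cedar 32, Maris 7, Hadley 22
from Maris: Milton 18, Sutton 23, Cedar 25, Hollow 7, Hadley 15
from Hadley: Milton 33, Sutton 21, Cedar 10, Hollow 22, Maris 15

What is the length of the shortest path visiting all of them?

There are 5! = 120 possible orderings.
Milton → Sutton → Cedar → Hollow → Maris → Hadley: 22+11+32+7+15 = 87
Milton → Sutton → Cedar → Hollow → Hadley → Maris: 22+11+32+22+15 = 102
Milton → Sutton → Cedar → Maris → Hollow → Hadley: 22+11+25+7+22 = 87
Milton → Sutton → Cedar → Maris → Hadley → Hollow: 22+11+25+15+22 = 95
Milton → Sutton → Cedar → Hadley → Hollow → Maris: 22+11+10+22+7 = 72
Milton → Sutton → Cedar → Hadley → Maris → Hollow: 22+11+10+15+7 = 65
Milton → Sutton → Hollow → Cedar → Maris → Hadley: 22+30+32+25+15 = 124
Milton → Sutton → Hollow → Cedar → Hadley → Maris: 22+30+32+10+15 = 109
Milton → Sutton → Hollow → Maris → Cedar → Hadley: 22+30+7+25+10 = 94
Milton → Sutton → Hollow → Maris → Hadley → Cedar: 22+30+7+15+10 = 84
Milton → Sutton → Hollow → Hadley → Cedar → Maris: 22+30+22+10+25 = 109
Milton → Sutton → Hollow → Hadley → Maris → Cedar: 22+30+22+15+25 = 114
Milton → Sutton → Maris → Cedar → Hollow → Hadley: 22+23+25+32+22 = 124
Milton → Sutton → Maris → Cedar → Hadley → Hollow: 22+23+25+10+22 = 102
… (106 more)
Milton → Hollow → Maris → Hadley → Cedar → Sutton: 11+7+15+10+11 = 54  ← best
The minimum is 54.
One shortest path: Milton → Hollow → Maris → Hadley → Cedar → Sutton.

54 miles — the minimum one-way total.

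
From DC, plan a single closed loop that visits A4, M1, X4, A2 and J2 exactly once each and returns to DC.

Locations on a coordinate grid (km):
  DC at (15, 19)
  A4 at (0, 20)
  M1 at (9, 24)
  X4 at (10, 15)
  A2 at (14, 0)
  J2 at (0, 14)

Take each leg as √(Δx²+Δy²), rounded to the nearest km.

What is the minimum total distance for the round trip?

Shortest round trip = 66 km.

DC→A4→M1→X4→A2→J2→DC: 15+10+9+16+20+16 = 86
DC→A4→M1→X4→J2→A2→DC: 15+10+9+10+20+19 = 83
DC→A4→M1→A2→X4→J2→DC: 15+10+25+16+10+16 = 92
DC→A4→M1→A2→J2→X4→DC: 15+10+25+20+10+6 = 86
DC→A4→M1→J2→X4→A2→DC: 15+10+13+10+16+19 = 83
DC→A4→M1→J2→A2→X4→DC: 15+10+13+20+16+6 = 80
DC→A4→X4→M1→A2→J2→DC: 15+11+9+25+20+16 = 96
DC→A4→X4→M1→J2→A2→DC: 15+11+9+13+20+19 = 87
DC→A4→X4→A2→M1→J2→DC: 15+11+16+25+13+16 = 96
DC→A4→X4→A2→J2→M1→DC: 15+11+16+20+13+8 = 83
DC→A4→X4→J2→M1→A2→DC: 15+11+10+13+25+19 = 93
DC→A4→X4→J2→A2→M1→DC: 15+11+10+20+25+8 = 89
DC→A4→A2→M1→X4→J2→DC: 15+24+25+9+10+16 = 99
DC→A4→A2→M1→J2→X4→DC: 15+24+25+13+10+6 = 93
… (46 more)
DC→M1→A4→J2→A2→X4→DC: 8+10+6+20+16+6 = 66  ← best
The minimum is 66.
One optimal route: DC → M1 → A4 → J2 → A2 → X4 → DC (or its reverse).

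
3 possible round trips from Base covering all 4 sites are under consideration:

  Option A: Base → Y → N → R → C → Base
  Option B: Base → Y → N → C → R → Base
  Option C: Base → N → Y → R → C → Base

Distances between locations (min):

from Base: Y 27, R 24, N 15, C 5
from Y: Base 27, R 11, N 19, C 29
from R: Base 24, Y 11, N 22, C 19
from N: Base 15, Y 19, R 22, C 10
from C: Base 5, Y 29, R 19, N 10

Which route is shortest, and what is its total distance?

Shortest is Option C, total 69 min.

Option A: 27 + 19 + 22 + 19 + 5 = 92
Option B: 27 + 19 + 10 + 19 + 24 = 99
Option C: 15 + 19 + 11 + 19 + 5 = 69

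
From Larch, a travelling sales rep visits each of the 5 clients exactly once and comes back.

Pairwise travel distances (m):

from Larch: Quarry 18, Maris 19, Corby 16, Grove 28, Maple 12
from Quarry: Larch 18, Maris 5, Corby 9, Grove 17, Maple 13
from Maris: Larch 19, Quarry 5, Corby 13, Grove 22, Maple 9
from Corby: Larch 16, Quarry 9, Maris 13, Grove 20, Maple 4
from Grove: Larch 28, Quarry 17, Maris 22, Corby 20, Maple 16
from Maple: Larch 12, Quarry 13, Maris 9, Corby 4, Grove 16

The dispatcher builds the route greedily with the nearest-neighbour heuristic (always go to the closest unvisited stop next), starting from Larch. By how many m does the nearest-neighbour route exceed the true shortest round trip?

3 m longer than the optimal tour.

Larch: Maple=12, Corby=16, Quarry=18, Maris=19, Grove=28 ⇒ Maple
Maple: Corby=4, Maris=9, Quarry=13, Grove=16 ⇒ Corby
Corby: Quarry=9, Maris=13, Grove=20 ⇒ Quarry
Quarry: Maris=5, Grove=17 ⇒ Maris
Maris: Grove=22 ⇒ Grove
NN route Larch → Maple → Corby → Quarry → Maris → Grove → Larch costs 80.
Optimal: Larch → Maris → Quarry → Grove → Corby → Maple → Larch costs 77 (by enumerating all 60 distinct tours).
Excess = 80 − 77 = 3.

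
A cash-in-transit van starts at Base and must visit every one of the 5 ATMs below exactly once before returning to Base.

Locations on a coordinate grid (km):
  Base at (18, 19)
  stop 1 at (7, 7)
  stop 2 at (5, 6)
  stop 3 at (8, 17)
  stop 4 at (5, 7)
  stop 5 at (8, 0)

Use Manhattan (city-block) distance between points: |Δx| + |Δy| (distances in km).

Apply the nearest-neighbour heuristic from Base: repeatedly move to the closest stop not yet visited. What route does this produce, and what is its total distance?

At Base the remaining stops are stop 3 12, stop 1 23, stop 4 25, stop 2 26, stop 5 29; go to stop 3.
At stop 3 the remaining stops are stop 1 11, stop 4 13, stop 2 14, stop 5 17; go to stop 1.
At stop 1 the remaining stops are stop 4 2, stop 2 3, stop 5 8; go to stop 4.
At stop 4 the remaining stops are stop 2 1, stop 5 10; go to stop 2.
At stop 2 the remaining stops are stop 5 9; go to stop 5.
Return stop 5→Base: 29.
Total = 12 + 11 + 2 + 1 + 9 + 29 = 64.

64 km along Base → stop 3 → stop 1 → stop 4 → stop 2 → stop 5 → Base.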